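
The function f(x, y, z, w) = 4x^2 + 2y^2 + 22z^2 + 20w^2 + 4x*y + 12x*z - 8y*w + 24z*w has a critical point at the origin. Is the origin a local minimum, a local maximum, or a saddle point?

The Hessian at the origin is H = [[8, 4, 12, 0], [4, 4, 0, -8], [12, 0, 44, 24], [0, -8, 24, 40]].
Row-reducing H symmetrically gives the diagonal entries 8, 2, 8, 8.
So there are 4 positive pivots.
H is positive definite, so the origin is a strict local minimum.

local minimum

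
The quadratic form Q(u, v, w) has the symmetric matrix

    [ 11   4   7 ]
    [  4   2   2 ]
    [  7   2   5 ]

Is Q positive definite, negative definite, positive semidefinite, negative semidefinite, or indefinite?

Congruent diagonalization of A (simultaneous row and column reduction) yields pivots 11, 6/11, 0.
Counting signs: 2 positive, 1 zero.
Hence Q is positive semidefinite.

positive semidefinite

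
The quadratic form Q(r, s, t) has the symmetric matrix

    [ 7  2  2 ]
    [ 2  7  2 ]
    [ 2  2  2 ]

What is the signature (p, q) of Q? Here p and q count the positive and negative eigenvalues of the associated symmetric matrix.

Row-reducing A symmetrically gives the diagonal entries 7, 45/7, 10/9.
That gives 3 positive pivots.

(3, 0)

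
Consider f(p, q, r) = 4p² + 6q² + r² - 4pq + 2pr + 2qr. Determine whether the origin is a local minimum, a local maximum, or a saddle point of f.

The Hessian at the origin is H = [[8, -4, 2], [-4, 12, 2], [2, 2, 2]].
Applying the same elementary operations to the rows and columns of H produces a congruent diagonal matrix with entries 8, 10, 3/5.
So there are 3 positive pivots.
H is positive definite, so the origin is a strict local minimum.

local minimum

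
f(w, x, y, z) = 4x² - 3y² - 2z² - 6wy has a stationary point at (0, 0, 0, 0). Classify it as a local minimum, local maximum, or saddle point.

saddle point

The Hessian at the origin is H = [[0, 0, -6, 0], [0, 8, 0, 0], [-6, 0, -6, 0], [0, 0, 0, -4]].
H is indefinite, so the origin is a saddle point.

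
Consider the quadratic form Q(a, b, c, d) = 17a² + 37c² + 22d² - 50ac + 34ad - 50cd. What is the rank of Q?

The associated matrix is A = [[17, 0, -25, 17], [0, 0, 0, 0], [-25, 0, 37, -25], [17, 0, -25, 22]].
Row-reducing A symmetrically gives the diagonal entries 17, 0, 4/17, 5.
That gives 3 positive, 1 zero pivots.
The rank is the number of nonzero pivots: 3.

3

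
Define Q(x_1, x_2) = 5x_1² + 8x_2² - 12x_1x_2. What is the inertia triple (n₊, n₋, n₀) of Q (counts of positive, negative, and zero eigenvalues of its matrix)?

The symmetric matrix is A = [[5, -6], [-6, 8]].
Symmetric row and column elimination reduces A to a congruent diagonal form with pivots 5, 4/5.
Counting signs: 2 positive.

(2, 0, 0)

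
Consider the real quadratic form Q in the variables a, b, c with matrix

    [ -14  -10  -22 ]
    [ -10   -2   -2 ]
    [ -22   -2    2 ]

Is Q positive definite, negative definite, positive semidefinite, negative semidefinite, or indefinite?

Applying the same elementary operations to the rows and columns of A produces a congruent diagonal matrix with entries -14, 36/7, 0.
That gives 1 positive, 1 negative, 1 zero pivots.
Hence Q is indefinite.

indefinite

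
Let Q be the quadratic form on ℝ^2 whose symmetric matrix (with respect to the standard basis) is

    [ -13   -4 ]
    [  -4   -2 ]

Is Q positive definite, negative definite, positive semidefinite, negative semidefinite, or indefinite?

For the 2×2 matrix [[-13, -4], [-4, -2]]: det = -13·-2 − (-4)² = 10, trace = -15.
det > 0 so both eigenvalues share the sign of the trace; trace = -15 < 0 ⇒ both negative.

negative definite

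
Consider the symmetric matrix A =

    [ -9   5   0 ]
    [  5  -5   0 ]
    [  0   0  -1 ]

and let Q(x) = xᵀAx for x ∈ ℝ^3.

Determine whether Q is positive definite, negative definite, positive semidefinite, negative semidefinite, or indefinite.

negative definite

Leading principal minors: Δ_1 = -9, Δ_2 = 20, Δ_3 = -20.
The signs alternate starting with Δ_1 < 0, so by Sylvester's criterion Q is negative definite.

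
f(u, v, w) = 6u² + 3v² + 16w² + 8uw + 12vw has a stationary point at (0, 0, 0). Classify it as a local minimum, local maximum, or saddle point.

The Hessian at the origin is H = [[12, 0, 8], [0, 6, 12], [8, 12, 32]].
An LDLᵀ factorisation of H has diagonal entries 12, 6, 8/3.
Counting signs: 3 positive.
H is positive definite, so the origin is a strict local minimum.

local minimum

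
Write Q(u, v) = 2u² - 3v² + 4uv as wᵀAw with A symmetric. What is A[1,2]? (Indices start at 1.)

The coefficient of u·v in Q is 4. For a symmetric A this equals A[1,2] + A[2,1] = 2·A[1,2].
So A[1,2] = 4/2 = 2.

2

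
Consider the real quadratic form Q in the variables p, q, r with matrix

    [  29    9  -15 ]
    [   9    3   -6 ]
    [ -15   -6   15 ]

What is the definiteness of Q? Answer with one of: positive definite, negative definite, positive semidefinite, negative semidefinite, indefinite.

indefinite

Applying the same elementary operations to the rows and columns of A produces a congruent diagonal matrix with entries 29, 6/29, -3/2.
Counting signs: 2 positive, 1 negative.
Hence Q is indefinite.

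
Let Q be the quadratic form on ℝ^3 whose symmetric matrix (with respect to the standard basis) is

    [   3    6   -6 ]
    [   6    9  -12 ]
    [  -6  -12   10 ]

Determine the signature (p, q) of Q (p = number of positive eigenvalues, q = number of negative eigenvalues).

(1, 2)

Congruent diagonalization of A (simultaneous row and column reduction) yields pivots 3, -3, -2.
That gives 1 positive, 2 negative pivots.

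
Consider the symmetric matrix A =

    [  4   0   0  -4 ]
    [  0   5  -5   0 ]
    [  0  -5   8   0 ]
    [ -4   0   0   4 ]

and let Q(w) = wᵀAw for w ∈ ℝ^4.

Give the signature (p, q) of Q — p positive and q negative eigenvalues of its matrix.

Row-reducing A symmetrically gives the diagonal entries 4, 5, 3, 0.
So there are 3 positive, 1 zero pivots.

(3, 0)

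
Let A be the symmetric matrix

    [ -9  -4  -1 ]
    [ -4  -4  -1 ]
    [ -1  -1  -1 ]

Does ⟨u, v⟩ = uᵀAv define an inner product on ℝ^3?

no

Row-reducing A symmetrically gives the diagonal entries -9, -20/9, -3/4.
So there are 3 negative pivots.
Hence Q is negative definite.
⟨·,·⟩ is an inner product exactly when A is positive definite.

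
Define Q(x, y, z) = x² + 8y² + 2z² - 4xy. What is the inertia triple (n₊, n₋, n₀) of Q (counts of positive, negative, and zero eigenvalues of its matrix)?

The symmetric matrix is A = [[1, -2, 0], [-2, 8, 0], [0, 0, 2]].
Symmetric row and column elimination reduces A to a congruent diagonal form with pivots 1, 4, 2.
Counting signs: 3 positive.

(3, 0, 0)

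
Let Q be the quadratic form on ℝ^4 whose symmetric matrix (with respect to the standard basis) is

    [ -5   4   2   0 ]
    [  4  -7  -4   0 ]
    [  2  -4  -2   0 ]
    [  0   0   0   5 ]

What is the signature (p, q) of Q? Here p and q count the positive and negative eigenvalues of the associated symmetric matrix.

(2, 2)

Symmetric row and column elimination reduces A to a congruent diagonal form with pivots -5, -19/5, 6/19, 5.
That gives 2 positive, 2 negative pivots.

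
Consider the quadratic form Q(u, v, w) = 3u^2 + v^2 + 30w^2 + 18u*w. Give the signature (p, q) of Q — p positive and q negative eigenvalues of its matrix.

(3, 0)

Write A = [[3, 0, 9], [0, 1, 0], [9, 0, 30]].
Row-reducing A symmetrically gives the diagonal entries 3, 1, 3.
Counting signs: 3 positive.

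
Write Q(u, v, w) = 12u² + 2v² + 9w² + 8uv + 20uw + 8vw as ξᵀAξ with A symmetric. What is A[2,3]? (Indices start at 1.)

4

The coefficient of v·w in Q is 8. For a symmetric A this equals A[2,3] + A[3,2] = 2·A[2,3].
So A[2,3] = 8/2 = 4.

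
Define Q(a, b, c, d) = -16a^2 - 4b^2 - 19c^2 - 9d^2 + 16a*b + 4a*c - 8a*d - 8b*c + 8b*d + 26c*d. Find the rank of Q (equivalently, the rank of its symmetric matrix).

4

The symmetric matrix is A = [[-16, 8, 2, -4], [8, -4, -4, 4], [2, -4, -19, 13], [-4, 4, 13, -9]].
Row reduction of A gives 4 nonzero rows, so rank A = 4.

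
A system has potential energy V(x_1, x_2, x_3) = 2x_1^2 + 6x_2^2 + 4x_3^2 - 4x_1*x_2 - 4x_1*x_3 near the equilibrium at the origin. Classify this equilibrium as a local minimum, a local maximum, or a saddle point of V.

The Hessian at the origin is H = [[4, -4, -4], [-4, 12, 0], [-4, 0, 8]].
Row-reducing H symmetrically gives the diagonal entries 4, 8, 2.
So there are 3 positive pivots.
H is positive definite, so the origin is a strict local minimum.

local minimum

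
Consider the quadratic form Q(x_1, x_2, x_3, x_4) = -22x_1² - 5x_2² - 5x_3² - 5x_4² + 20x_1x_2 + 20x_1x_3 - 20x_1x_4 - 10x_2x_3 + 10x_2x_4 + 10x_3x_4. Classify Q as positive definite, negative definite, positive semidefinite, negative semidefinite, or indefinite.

negative semidefinite

The associated matrix is A = [[-22, 10, 10, -10], [10, -5, -5, 5], [10, -5, -5, 5], [-10, 5, 5, -5]].
Symmetric row and column elimination reduces A to a congruent diagonal form with pivots -22, -5/11, 0, 0.
That gives 2 negative, 2 zero pivots.
Hence Q is negative semidefinite.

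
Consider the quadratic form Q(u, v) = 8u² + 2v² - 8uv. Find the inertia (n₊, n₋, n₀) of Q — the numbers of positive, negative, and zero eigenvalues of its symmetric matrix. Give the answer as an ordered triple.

The symmetric matrix is A = [[8, -4], [-4, 2]].
Congruent diagonalization of A (simultaneous row and column reduction) yields pivots 8, 0.
So there are 1 positive, 1 zero pivots.

(1, 0, 1)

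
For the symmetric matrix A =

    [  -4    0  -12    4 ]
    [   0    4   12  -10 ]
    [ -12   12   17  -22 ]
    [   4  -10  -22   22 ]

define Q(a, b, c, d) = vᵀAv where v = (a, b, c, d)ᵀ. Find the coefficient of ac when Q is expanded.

-24

The coefficient of ac is A[1,3] + A[3,1] = 2·(-12) = -24.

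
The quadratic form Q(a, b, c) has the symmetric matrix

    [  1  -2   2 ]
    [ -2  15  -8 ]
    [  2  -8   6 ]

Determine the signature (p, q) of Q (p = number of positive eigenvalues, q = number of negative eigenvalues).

(3, 0)

Row-reducing A symmetrically gives the diagonal entries 1, 11, 6/11.
That gives 3 positive pivots.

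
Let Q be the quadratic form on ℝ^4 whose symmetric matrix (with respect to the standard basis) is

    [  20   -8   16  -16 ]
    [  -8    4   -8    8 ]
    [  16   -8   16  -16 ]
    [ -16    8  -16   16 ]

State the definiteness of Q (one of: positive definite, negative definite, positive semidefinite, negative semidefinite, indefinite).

positive semidefinite

Applying the same elementary operations to the rows and columns of A produces a congruent diagonal matrix with entries 20, 4/5, 0, 0.
So there are 2 positive, 2 zero pivots.
Hence Q is positive semidefinite.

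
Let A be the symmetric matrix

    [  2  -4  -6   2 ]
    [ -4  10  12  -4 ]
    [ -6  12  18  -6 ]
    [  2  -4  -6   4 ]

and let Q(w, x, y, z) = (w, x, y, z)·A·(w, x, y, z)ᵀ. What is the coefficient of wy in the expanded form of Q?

The coefficient of wy is A[1,3] + A[3,1] = 2·(-6) = -12.

-12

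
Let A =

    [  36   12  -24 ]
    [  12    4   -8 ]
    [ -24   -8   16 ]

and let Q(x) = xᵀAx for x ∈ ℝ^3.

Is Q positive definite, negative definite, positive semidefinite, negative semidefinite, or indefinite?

positive semidefinite

Congruent diagonalization of A (simultaneous row and column reduction) yields pivots 36, 0, 0.
Counting signs: 1 positive, 2 zero.
Hence Q is positive semidefinite.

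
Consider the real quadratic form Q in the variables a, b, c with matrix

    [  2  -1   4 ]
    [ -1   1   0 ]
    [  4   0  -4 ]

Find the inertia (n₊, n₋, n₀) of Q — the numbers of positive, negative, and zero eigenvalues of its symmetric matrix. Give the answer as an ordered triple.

(2, 1, 0)

Symmetric row and column elimination reduces A to a congruent diagonal form with pivots 2, 1/2, -20.
Counting signs: 2 positive, 1 negative.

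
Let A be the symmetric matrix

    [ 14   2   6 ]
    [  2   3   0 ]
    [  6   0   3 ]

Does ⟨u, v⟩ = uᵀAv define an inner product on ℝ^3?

yes

Leading principal minors: Δ_1 = 14, Δ_2 = 38, Δ_3 = 6.
All leading principal minors are positive, so by Sylvester's criterion Q is positive definite.
⟨·,·⟩ is an inner product exactly when A is positive definite.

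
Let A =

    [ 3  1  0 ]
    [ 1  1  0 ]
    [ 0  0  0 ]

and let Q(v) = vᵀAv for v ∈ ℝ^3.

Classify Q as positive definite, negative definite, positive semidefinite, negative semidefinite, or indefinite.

Applying the same elementary operations to the rows and columns of A produces a congruent diagonal matrix with entries 3, 2/3, 0.
So there are 2 positive, 1 zero pivots.
Hence Q is positive semidefinite.

positive semidefinite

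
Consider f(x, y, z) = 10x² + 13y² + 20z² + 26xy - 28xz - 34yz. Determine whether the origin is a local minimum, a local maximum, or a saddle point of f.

saddle point

The Hessian at the origin is H = [[20, 26, -28], [26, 26, -34], [-28, -34, 40]].
Row-reducing H symmetrically gives the diagonal entries 20, -39/5, 20/13.
Counting signs: 2 positive, 1 negative.
H is indefinite, so the origin is a saddle point.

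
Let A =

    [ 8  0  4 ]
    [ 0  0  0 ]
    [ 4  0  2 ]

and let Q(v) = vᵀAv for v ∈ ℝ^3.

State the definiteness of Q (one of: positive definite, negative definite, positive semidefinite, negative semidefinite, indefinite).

Applying the same elementary operations to the rows and columns of A produces a congruent diagonal matrix with entries 8, 0, 0.
That gives 1 positive, 2 zero pivots.
Hence Q is positive semidefinite.

positive semidefinite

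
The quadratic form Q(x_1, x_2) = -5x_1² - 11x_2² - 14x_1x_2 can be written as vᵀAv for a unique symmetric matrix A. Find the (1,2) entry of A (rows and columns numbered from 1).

The coefficient of x_1·x_2 in Q is -14. For a symmetric A this equals A[1,2] + A[2,1] = 2·A[1,2].
So A[1,2] = -14/2 = -7.

-7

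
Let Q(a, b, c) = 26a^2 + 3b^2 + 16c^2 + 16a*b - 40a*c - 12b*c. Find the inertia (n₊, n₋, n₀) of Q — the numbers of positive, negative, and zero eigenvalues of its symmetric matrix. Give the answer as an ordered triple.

(3, 0, 0)

The associated matrix is A = [[26, 8, -20], [8, 3, -6], [-20, -6, 16]].
Congruent diagonalization of A (simultaneous row and column reduction) yields pivots 26, 7/13, 4/7.
Counting signs: 3 positive.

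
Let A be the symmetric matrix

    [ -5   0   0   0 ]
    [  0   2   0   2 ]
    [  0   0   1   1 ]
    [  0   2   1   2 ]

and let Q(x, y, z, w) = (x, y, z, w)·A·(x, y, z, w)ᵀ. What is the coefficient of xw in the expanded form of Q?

0

The coefficient of xw is A[1,4] + A[4,1] = 2·0 = 0.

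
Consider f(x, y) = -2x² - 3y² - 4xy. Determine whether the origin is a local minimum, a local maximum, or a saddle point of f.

The Hessian at the origin is H = [[-4, -4], [-4, -6]].
det H = -4·-6 − (-4)² = 8 > 0 and H[1,1] = -4 < 0, so H is negative definite.
Therefore the origin is a local maximum.

local maximum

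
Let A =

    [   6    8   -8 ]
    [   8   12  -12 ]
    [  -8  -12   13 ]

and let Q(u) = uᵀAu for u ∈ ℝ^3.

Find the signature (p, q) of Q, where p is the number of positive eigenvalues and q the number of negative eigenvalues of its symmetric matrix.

(3, 0)

Congruent diagonalization of A (simultaneous row and column reduction) yields pivots 6, 4/3, 1.
That gives 3 positive pivots.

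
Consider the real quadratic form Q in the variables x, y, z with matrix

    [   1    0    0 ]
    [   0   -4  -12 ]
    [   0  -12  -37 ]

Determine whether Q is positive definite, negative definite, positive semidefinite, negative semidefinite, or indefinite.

indefinite

Row-reducing A symmetrically gives the diagonal entries 1, -4, -1.
Counting signs: 1 positive, 2 negative.
Hence Q is indefinite.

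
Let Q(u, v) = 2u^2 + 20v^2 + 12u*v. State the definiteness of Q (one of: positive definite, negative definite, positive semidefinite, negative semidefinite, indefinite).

The symmetric matrix of Q is [[2, 6], [6, 20]].
For the 2×2 matrix [[2, 6], [6, 20]]: det = 2·20 − (6)² = 4, trace = 22.
det > 0 so both eigenvalues share the sign of the trace; trace = 22 > 0 ⇒ both positive.

positive definite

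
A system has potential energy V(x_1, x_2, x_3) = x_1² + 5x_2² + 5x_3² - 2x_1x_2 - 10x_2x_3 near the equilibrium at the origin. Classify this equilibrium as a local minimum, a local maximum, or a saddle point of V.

The Hessian at the origin is H = [[2, -2, 0], [-2, 10, -10], [0, -10, 10]].
An LDLᵀ factorisation of H has diagonal entries 2, 8, -5/2.
That gives 2 positive, 1 negative pivots.
H is indefinite, so the origin is a saddle point.

saddle point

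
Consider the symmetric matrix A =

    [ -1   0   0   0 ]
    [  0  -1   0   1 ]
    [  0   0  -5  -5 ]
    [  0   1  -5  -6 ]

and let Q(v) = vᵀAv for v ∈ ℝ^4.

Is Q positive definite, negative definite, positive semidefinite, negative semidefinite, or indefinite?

negative semidefinite

Symmetric row and column elimination reduces A to a congruent diagonal form with pivots -1, -1, -5, 0.
Counting signs: 3 negative, 1 zero.
Hence Q is negative semidefinite.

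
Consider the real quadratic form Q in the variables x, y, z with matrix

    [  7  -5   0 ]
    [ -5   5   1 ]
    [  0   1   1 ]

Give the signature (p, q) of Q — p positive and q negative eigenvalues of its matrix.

(3, 0)

Symmetric row and column elimination reduces A to a congruent diagonal form with pivots 7, 10/7, 3/10.
Counting signs: 3 positive.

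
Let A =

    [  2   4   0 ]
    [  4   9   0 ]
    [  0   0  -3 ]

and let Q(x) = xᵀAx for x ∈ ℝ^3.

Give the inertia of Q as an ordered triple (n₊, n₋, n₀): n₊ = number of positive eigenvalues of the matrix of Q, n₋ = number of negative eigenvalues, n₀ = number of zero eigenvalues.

Row-reducing A symmetrically gives the diagonal entries 2, 1, -3.
That gives 2 positive, 1 negative pivots.

(2, 1, 0)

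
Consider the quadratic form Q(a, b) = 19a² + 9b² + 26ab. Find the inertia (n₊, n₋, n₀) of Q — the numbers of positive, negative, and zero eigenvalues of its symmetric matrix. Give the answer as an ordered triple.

The associated matrix is A = [[19, 13], [13, 9]].
Row-reducing A symmetrically gives the diagonal entries 19, 2/19.
That gives 2 positive pivots.

(2, 0, 0)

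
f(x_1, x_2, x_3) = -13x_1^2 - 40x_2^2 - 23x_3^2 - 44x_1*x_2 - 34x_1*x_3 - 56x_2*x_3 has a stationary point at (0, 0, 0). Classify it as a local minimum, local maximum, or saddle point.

local maximum

The Hessian at the origin is H = [[-26, -44, -34], [-44, -80, -56], [-34, -56, -46]].
Congruent diagonalization of H (simultaneous row and column reduction) yields pivots -26, -72/13, -10/9.
That gives 3 negative pivots.
H is negative definite, so the origin is a strict local maximum.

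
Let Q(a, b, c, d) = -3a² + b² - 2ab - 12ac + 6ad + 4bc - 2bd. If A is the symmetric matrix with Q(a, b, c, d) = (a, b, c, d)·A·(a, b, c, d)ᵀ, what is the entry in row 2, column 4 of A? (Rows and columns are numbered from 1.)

The coefficient of b·d in Q is -2. For a symmetric A this equals A[2,4] + A[4,2] = 2·A[2,4].
So A[2,4] = -2/2 = -1.

-1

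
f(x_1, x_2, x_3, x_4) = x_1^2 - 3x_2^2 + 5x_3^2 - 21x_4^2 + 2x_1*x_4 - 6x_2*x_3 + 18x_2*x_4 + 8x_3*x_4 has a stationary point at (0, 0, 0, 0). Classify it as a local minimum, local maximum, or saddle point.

saddle point

The Hessian at the origin is H = [[2, 0, 0, 2], [0, -6, -6, 18], [0, -6, 10, 8], [2, 18, 8, -42]].
Congruent diagonalization of H (simultaneous row and column reduction) yields pivots 2, -6, 16, 15/4.
So there are 3 positive, 1 negative pivots.
H is indefinite, so the origin is a saddle point.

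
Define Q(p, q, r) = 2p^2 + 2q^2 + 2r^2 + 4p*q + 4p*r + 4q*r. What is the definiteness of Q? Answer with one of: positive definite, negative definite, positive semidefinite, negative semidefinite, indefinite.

The associated matrix is A = [[2, 2, 2], [2, 2, 2], [2, 2, 2]].
Row-reducing A symmetrically gives the diagonal entries 2, 0, 0.
That gives 1 positive, 2 zero pivots.
Hence Q is positive semidefinite.

positive semidefinite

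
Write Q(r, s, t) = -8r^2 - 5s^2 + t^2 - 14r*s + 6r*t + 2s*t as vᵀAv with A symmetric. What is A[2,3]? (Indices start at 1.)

1

The coefficient of s·t in Q is 2. For a symmetric A this equals A[2,3] + A[3,2] = 2·A[2,3].
So A[2,3] = 2/2 = 1.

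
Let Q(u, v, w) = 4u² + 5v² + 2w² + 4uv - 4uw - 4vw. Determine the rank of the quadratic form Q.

3

The associated matrix is A = [[4, 2, -2], [2, 5, -2], [-2, -2, 2]].
Congruent diagonalization of A (simultaneous row and column reduction) yields pivots 4, 4, 3/4.
So there are 3 positive pivots.
The rank is the number of nonzero pivots: 3.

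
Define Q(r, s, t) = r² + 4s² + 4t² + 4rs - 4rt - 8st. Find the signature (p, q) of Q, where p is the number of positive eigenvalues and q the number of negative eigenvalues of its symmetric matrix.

(1, 0)

The symmetric matrix is A = [[1, 2, -2], [2, 4, -4], [-2, -4, 4]].
Congruent diagonalization of A (simultaneous row and column reduction) yields pivots 1, 0, 0.
So there are 1 positive, 2 zero pivots.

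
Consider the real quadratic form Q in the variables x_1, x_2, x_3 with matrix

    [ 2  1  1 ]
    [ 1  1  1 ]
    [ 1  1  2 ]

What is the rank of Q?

3

An LDLᵀ factorisation of A has diagonal entries 2, 1/2, 1.
Counting signs: 3 positive.
The rank is the number of nonzero pivots: 3.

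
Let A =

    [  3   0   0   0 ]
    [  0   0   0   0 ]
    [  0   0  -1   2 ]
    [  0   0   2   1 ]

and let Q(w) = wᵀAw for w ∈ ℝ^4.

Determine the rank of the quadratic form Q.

Congruent diagonalization of A (simultaneous row and column reduction) yields pivots 3, 0, -1, 5.
So there are 2 positive, 1 negative, 1 zero pivots.
The rank is the number of nonzero pivots: 3.

3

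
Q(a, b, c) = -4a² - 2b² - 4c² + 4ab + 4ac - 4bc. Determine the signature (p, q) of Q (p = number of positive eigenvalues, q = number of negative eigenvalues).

Write A = [[-4, 2, 2], [2, -2, -2], [2, -2, -4]].
Congruent diagonalization of A (simultaneous row and column reduction) yields pivots -4, -1, -2.
That gives 3 negative pivots.

(0, 3)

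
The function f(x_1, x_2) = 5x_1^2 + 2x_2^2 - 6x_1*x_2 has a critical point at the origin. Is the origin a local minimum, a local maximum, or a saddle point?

The Hessian at the origin is H = [[10, -6], [-6, 4]].
det H = 10·4 − (-6)² = 4 > 0 and H[1,1] = 10 > 0, so H is positive definite.
Therefore the origin is a local minimum.

local minimum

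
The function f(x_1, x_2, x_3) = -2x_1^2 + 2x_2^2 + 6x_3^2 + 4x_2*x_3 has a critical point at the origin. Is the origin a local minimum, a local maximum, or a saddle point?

The Hessian at the origin is H = [[-4, 0, 0], [0, 4, 4], [0, 4, 12]].
Symmetric row and column elimination reduces H to a congruent diagonal form with pivots -4, 4, 8.
That gives 2 positive, 1 negative pivots.
H is indefinite, so the origin is a saddle point.

saddle point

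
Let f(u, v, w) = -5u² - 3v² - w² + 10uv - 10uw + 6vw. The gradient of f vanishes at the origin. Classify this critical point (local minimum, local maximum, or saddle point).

The Hessian at the origin is H = [[-10, 10, -10], [10, -6, 6], [-10, 6, -2]].
Symmetric row and column elimination reduces H to a congruent diagonal form with pivots -10, 4, 4.
That gives 2 positive, 1 negative pivots.
H is indefinite, so the origin is a saddle point.

saddle point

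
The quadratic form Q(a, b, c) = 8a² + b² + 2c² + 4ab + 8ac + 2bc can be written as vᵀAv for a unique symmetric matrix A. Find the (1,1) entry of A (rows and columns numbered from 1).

8

The coefficient of a² in Q is 8, and that is exactly A[1,1].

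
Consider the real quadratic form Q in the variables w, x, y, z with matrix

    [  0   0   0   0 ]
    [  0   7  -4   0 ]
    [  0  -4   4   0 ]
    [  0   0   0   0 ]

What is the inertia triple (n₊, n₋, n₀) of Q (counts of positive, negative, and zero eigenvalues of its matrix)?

Applying the same elementary operations to the rows and columns of A produces a congruent diagonal matrix with entries 0, 7, 12/7, 0.
That gives 2 positive, 2 zero pivots.

(2, 0, 2)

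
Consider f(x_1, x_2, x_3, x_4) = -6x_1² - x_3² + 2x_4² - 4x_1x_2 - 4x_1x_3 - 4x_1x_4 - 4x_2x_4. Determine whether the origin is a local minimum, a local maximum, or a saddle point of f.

saddle point

The Hessian at the origin is H = [[-12, -4, -4, -4], [-4, 0, 0, -4], [-4, 0, -2, 0], [-4, -4, 0, 4]].
Applying the same elementary operations to the rows and columns of H produces a congruent diagonal matrix with entries -12, 4/3, -2, 8.
That gives 2 positive, 2 negative pivots.
H is indefinite, so the origin is a saddle point.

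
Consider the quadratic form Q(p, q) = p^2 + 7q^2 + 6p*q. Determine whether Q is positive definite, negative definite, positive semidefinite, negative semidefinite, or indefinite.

indefinite

The symmetric matrix is A = [[1, 3], [3, 7]].
Applying the same elementary operations to the rows and columns of A produces a congruent diagonal matrix with entries 1, -2.
Counting signs: 1 positive, 1 negative.
Hence Q is indefinite.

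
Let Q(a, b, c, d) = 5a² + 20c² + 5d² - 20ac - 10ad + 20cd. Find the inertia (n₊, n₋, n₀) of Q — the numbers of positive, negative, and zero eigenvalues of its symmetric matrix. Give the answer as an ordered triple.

Write A = [[5, 0, -10, -5], [0, 0, 0, 0], [-10, 0, 20, 10], [-5, 0, 10, 5]].
Applying the same elementary operations to the rows and columns of A produces a congruent diagonal matrix with entries 5, 0, 0, 0.
Counting signs: 1 positive, 3 zero.

(1, 0, 3)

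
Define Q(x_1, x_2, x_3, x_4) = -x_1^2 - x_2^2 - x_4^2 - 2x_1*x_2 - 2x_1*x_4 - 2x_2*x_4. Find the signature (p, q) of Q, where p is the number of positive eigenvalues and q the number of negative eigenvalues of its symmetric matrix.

The symmetric matrix is A = [[-1, -1, 0, -1], [-1, -1, 0, -1], [0, 0, 0, 0], [-1, -1, 0, -1]].
Applying the same elementary operations to the rows and columns of A produces a congruent diagonal matrix with entries -1, 0, 0, 0.
That gives 1 negative, 3 zero pivots.

(0, 1)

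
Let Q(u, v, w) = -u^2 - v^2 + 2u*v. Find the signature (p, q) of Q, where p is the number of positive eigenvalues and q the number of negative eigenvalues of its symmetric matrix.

Write A = [[-1, 1, 0], [1, -1, 0], [0, 0, 0]].
Congruent diagonalization of A (simultaneous row and column reduction) yields pivots -1, 0, 0.
That gives 1 negative, 2 zero pivots.

(0, 1)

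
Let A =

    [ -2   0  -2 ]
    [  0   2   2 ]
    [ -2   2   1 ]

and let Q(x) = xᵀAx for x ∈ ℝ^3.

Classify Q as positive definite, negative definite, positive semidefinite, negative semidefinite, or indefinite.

Row-reducing A symmetrically gives the diagonal entries -2, 2, 1.
So there are 2 positive, 1 negative pivots.
Hence Q is indefinite.

indefinite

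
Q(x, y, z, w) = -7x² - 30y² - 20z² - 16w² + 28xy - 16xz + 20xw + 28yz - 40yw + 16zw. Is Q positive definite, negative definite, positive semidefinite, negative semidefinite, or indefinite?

The symmetric matrix of Q is A = [[-7, 14, -8, 10], [14, -30, 14, -20], [-8, 14, -20, 8], [10, -20, 8, -16]].
Leading principal minors: Δ_1 = -7, Δ_2 = 14, Δ_3 = -124, Δ_4 = 48.
The signs alternate starting with Δ_1 < 0, so by Sylvester's criterion Q is negative definite.

negative definite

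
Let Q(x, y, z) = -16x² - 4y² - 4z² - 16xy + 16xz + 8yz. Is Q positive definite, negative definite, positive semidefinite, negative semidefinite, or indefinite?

Write A = [[-16, -8, 8], [-8, -4, 4], [8, 4, -4]].
Applying the same elementary operations to the rows and columns of A produces a congruent diagonal matrix with entries -16, 0, 0.
So there are 1 negative, 2 zero pivots.
Hence Q is negative semidefinite.

negative semidefinite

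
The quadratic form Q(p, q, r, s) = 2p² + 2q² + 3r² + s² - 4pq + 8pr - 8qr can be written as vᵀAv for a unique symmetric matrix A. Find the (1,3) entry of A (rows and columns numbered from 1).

4

The coefficient of p·r in Q is 8. For a symmetric A this equals A[1,3] + A[3,1] = 2·A[1,3].
So A[1,3] = 8/2 = 4.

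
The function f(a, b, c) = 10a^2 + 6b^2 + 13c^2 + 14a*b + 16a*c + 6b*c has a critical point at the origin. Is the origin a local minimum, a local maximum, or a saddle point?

local minimum

The Hessian at the origin is H = [[20, 14, 16], [14, 12, 6], [16, 6, 26]].
Applying the same elementary operations to the rows and columns of H produces a congruent diagonal matrix with entries 20, 11/5, 10/11.
Counting signs: 3 positive.
H is positive definite, so the origin is a strict local minimum.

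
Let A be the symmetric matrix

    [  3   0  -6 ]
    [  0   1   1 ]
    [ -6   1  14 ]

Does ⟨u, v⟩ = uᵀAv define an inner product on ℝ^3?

Symmetric row and column elimination reduces A to a congruent diagonal form with pivots 3, 1, 1.
Counting signs: 3 positive.
Hence Q is positive definite.
⟨·,·⟩ is an inner product exactly when A is positive definite.

yes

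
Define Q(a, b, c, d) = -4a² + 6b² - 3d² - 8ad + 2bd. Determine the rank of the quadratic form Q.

Write A = [[-4, 0, 0, -4], [0, 6, 0, 1], [0, 0, 0, 0], [-4, 1, 0, -3]].
Row-reducing A symmetrically gives the diagonal entries -4, 6, 0, 5/6.
Counting signs: 2 positive, 1 negative, 1 zero.
The rank is the number of nonzero pivots: 3.

3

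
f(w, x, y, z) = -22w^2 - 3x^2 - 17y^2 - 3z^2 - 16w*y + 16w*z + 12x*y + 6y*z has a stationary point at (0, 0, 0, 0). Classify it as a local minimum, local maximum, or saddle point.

The Hessian at the origin is H = [[-44, 0, -16, 16], [0, -6, 12, 0], [-16, 12, -34, 6], [16, 0, 6, -6]].
An LDLᵀ factorisation of H has diagonal entries -44, -6, -46/11, -4/23.
Counting signs: 4 negative.
H is negative definite, so the origin is a strict local maximum.

local maximum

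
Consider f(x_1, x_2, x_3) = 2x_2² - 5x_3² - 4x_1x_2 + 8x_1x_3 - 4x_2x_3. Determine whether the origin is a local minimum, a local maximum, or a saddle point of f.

The Hessian at the origin is H = [[0, -4, 8], [-4, 4, -4], [8, -4, -10]].
H is indefinite, so the origin is a saddle point.

saddle point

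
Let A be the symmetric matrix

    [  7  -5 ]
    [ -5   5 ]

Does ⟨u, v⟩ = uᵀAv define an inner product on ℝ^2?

For the 2×2 matrix [[7, -5], [-5, 5]]: det = 7·5 − (-5)² = 10, trace = 12.
det > 0 so both eigenvalues share the sign of the trace; trace = 12 > 0 ⇒ both positive.
⟨·,·⟩ is an inner product exactly when A is positive definite.

yes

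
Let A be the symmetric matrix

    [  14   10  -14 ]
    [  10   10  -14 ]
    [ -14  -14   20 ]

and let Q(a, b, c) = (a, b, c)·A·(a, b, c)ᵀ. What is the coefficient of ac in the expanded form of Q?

-28

The coefficient of ac is A[1,3] + A[3,1] = 2·(-14) = -28.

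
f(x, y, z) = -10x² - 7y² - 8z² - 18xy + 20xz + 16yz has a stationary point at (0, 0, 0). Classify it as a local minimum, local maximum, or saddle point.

The Hessian at the origin is H = [[-20, -18, 20], [-18, -14, 16], [20, 16, -16]].
Row-reducing H symmetrically gives the diagonal entries -20, 11/5, 24/11.
Counting signs: 2 positive, 1 negative.
H is indefinite, so the origin is a saddle point.

saddle point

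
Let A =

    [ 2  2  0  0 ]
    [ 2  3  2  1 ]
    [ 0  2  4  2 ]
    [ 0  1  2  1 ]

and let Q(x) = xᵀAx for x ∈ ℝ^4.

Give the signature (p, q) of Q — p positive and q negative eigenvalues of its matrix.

Symmetric row and column elimination reduces A to a congruent diagonal form with pivots 2, 1, 0, 0.
That gives 2 positive, 2 zero pivots.

(2, 0)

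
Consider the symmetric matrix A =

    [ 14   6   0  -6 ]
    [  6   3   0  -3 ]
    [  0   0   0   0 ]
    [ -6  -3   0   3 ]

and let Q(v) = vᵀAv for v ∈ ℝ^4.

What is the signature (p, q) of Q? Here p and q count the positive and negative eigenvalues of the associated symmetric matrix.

Congruent diagonalization of A (simultaneous row and column reduction) yields pivots 14, 3/7, 0, 0.
Counting signs: 2 positive, 2 zero.

(2, 0)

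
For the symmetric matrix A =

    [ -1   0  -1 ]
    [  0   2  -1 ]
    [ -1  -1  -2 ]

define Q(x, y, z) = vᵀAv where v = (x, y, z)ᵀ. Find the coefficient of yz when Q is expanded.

The coefficient of yz is A[2,3] + A[3,2] = 2·(-1) = -2.

-2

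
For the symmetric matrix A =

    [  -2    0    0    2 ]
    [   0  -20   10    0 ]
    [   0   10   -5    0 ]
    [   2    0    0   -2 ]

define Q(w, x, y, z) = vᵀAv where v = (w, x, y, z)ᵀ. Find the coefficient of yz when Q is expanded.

0

The coefficient of yz is A[3,4] + A[4,3] = 2·0 = 0.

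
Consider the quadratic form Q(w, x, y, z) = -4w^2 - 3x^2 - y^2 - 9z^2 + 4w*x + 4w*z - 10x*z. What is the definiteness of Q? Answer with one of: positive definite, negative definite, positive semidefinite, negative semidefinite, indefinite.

The symmetric matrix is A = [[-4, 2, 0, 2], [2, -3, 0, -5], [0, 0, -1, 0], [2, -5, 0, -9]].
Applying the same elementary operations to the rows and columns of A produces a congruent diagonal matrix with entries -4, -2, -1, 0.
That gives 3 negative, 1 zero pivots.
Hence Q is negative semidefinite.

negative semidefinite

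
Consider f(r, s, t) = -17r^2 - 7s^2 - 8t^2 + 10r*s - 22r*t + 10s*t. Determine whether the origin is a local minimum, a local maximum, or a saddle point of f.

The Hessian at the origin is H = [[-34, 10, -22], [10, -14, 10], [-22, 10, -16]].
Symmetric row and column elimination reduces H to a congruent diagonal form with pivots -34, -188/17, -30/47.
That gives 3 negative pivots.
H is negative definite, so the origin is a strict local maximum.

local maximum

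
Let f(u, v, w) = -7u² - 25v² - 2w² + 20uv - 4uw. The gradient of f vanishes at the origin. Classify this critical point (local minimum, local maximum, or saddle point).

The Hessian at the origin is H = [[-14, 20, -4], [20, -50, 0], [-4, 0, -4]].
Congruent diagonalization of H (simultaneous row and column reduction) yields pivots -14, -150/7, -4/3.
Counting signs: 3 negative.
H is negative definite, so the origin is a strict local maximum.

local maximum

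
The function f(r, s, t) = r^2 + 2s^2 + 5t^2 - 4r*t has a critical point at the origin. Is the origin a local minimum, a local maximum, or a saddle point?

local minimum

The Hessian at the origin is H = [[2, 0, -4], [0, 4, 0], [-4, 0, 10]].
Row-reducing H symmetrically gives the diagonal entries 2, 4, 2.
Counting signs: 3 positive.
H is positive definite, so the origin is a strict local minimum.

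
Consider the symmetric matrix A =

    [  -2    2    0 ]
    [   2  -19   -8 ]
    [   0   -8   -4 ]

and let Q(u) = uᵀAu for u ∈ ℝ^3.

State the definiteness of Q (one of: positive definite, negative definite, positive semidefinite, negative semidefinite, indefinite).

negative definite

Symmetric row and column elimination reduces A to a congruent diagonal form with pivots -2, -17, -4/17.
Counting signs: 3 negative.
Hence Q is negative definite.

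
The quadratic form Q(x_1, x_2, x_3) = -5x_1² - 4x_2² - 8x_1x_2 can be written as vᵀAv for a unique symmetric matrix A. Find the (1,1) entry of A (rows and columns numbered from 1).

-5

The coefficient of x_1² in Q is -5, and that is exactly A[1,1].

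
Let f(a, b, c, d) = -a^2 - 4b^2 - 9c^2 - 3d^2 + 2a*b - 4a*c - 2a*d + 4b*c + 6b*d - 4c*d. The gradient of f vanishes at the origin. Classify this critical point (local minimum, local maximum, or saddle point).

local maximum

The Hessian at the origin is H = [[-2, 2, -4, -2], [2, -8, 4, 6], [-4, 4, -18, -4], [-2, 6, -4, -6]].
Symmetric row and column elimination reduces H to a congruent diagonal form with pivots -2, -6, -10, -4/3.
So there are 4 negative pivots.
H is negative definite, so the origin is a strict local maximum.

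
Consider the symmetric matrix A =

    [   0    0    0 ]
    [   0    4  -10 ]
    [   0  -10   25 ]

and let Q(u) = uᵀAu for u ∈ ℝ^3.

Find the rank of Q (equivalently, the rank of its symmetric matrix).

Row-reducing A symmetrically gives the diagonal entries 0, 4, 0.
That gives 1 positive, 2 zero pivots.
The rank is the number of nonzero pivots: 1.

1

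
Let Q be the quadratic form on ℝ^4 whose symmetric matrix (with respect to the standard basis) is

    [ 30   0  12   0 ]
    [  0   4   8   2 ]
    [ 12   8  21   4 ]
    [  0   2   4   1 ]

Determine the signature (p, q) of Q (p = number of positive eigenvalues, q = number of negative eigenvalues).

Row-reducing A symmetrically gives the diagonal entries 30, 4, 1/5, 0.
Counting signs: 3 positive, 1 zero.

(3, 0)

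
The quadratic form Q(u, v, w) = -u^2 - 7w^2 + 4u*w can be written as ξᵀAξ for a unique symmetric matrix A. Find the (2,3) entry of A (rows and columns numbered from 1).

The coefficient of v·w in Q is 0. For a symmetric A this equals A[2,3] + A[3,2] = 2·A[2,3].
So A[2,3] = 0/2 = 0.

0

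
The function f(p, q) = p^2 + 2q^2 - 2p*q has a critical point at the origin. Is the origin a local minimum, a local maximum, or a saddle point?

The Hessian at the origin is H = [[2, -2], [-2, 4]].
det H = 2·4 − (-2)² = 4 > 0 and H[1,1] = 2 > 0, so H is positive definite.
Therefore the origin is a local minimum.

local minimum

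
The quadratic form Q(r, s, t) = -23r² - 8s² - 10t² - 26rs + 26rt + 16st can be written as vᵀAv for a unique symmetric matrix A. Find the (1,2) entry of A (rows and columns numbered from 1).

The coefficient of r·s in Q is -26. For a symmetric A this equals A[1,2] + A[2,1] = 2·A[1,2].
So A[1,2] = -26/2 = -13.

-13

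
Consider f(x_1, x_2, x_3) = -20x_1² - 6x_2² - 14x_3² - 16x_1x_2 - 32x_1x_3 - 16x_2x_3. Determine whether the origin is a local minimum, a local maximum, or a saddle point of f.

The Hessian at the origin is H = [[-40, -16, -32], [-16, -12, -16], [-32, -16, -28]].
Applying the same elementary operations to the rows and columns of H produces a congruent diagonal matrix with entries -40, -28/5, -4/7.
So there are 3 negative pivots.
H is negative definite, so the origin is a strict local maximum.

local maximum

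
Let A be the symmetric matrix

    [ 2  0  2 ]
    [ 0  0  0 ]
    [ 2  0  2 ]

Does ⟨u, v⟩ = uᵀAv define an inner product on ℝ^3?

no

Applying the same elementary operations to the rows and columns of A produces a congruent diagonal matrix with entries 2, 0, 0.
Counting signs: 1 positive, 2 zero.
Hence Q is positive semidefinite.
⟨·,·⟩ is an inner product exactly when A is positive definite.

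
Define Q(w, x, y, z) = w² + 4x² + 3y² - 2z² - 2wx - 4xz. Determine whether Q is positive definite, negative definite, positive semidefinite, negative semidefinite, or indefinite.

indefinite

The symmetric matrix is A = [[1, -1, 0, 0], [-1, 4, 0, -2], [0, 0, 3, 0], [0, -2, 0, -2]].
Applying the same elementary operations to the rows and columns of A produces a congruent diagonal matrix with entries 1, 3, 3, -10/3.
Counting signs: 3 positive, 1 negative.
Hence Q is indefinite.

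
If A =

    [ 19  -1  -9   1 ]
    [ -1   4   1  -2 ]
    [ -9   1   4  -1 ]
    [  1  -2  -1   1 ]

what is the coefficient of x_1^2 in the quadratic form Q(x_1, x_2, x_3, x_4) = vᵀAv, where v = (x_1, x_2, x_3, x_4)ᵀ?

The coefficient of x_1^2 is the diagonal entry A[1,1] = 19.

19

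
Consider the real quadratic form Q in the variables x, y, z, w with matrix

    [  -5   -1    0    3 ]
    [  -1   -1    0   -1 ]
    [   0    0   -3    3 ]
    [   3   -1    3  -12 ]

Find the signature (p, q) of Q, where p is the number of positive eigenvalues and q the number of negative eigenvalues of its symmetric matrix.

(0, 4)

Row-reducing A symmetrically gives the diagonal entries -5, -4/5, -3, -4.
So there are 4 negative pivots.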